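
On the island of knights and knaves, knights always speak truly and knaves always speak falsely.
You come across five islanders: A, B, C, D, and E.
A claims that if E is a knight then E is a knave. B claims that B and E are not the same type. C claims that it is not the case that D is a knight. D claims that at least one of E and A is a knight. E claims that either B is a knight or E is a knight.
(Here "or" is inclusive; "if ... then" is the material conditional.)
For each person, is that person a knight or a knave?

Knights: A and D. Knaves: B, C, and E.

Suppose A is a knave. Then A's statement "if E is a knight then E is a knave" would have to be false. Checking the 16 ways to assign the others, none is consistent with every speaker.
(For instance, with B=knave, C=knave, D=knight, E=knave, A's claim "if E is a knight then E is a knave" comes out true where it would need to be false.)
So A must be a knight, making "if E is a knight then E is a knave" true. Taking A=knight, B=knave, C=knave, D=knight, E=knave, each remaining statement checks out:
  B (knave): "B and E are not the same type" — false. ✓
  C (knave): "it is not the case that D is a knight" — false. ✓
  D (knight): "at least one of E and A is a knight" — true. ✓
  E (knave): "either B is a knight or E is a knight" — false. ✓
This is the unique consistent assignment.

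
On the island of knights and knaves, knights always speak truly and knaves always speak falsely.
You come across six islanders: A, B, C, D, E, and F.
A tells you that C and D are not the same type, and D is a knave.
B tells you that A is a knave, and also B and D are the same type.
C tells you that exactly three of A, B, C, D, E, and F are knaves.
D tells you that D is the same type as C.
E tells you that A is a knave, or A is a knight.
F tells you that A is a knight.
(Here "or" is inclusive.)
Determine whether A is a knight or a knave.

A is a knave.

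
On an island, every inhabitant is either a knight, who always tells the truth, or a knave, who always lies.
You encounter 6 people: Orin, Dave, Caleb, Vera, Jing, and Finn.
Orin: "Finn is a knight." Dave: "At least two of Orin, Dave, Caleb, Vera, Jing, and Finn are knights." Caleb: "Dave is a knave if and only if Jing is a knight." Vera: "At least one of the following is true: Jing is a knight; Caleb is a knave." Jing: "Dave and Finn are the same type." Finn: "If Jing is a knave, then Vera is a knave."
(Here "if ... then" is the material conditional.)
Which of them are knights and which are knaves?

Orin is a knight, Dave is a knight, Caleb is a knave, Vera is a knight, Jing is a knight, and Finn is a knight.

Since Orin is a knight, "Finn is a knight" needs to be true, which holds.
Dave (knight): "at least two of Orin, Dave, Caleb, Vera, Jing, and Finn are knights" — true. ✓
Caleb is a knave; "Dave is a knave if and only if Jing is a knight" is False, as required.
Vera is a knight, so "at least one of the following is true: Jing is a knight; Caleb is a knave" must be true — and it is.
Jing is a knight; "Dave and Finn are the same type" is true, as required.
Finn is a knight; "if Jing is a knave, then Vera is a knave" is true, as required.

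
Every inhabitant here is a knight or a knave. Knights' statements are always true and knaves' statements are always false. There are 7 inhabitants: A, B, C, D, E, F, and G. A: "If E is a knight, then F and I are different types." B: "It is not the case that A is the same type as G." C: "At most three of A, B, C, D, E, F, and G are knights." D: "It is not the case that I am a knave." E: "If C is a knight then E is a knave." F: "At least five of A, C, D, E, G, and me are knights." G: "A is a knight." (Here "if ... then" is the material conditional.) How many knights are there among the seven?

The unique consistent assignment is A=knight, B=knave, C=knave, D=knight, E=knight, F=knave, G=knight.
That has 4 knights.

4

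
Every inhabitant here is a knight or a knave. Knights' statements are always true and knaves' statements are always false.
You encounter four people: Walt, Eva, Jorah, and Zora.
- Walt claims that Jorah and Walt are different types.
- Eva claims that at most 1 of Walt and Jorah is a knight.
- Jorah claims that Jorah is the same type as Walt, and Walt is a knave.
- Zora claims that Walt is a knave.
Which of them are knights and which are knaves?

Walt is a knight, Eva is a knight, Jorah is a knave, and Zora is a knave.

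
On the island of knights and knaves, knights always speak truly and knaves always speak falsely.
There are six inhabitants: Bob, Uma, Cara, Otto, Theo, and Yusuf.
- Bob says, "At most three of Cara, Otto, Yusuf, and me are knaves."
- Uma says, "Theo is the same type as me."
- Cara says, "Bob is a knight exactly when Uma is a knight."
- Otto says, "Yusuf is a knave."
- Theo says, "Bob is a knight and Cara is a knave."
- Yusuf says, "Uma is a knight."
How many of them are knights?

The unique consistent assignment is Bob=knight, Uma=knave, Cara=knave, Otto=knight, Theo=knight, Yusuf=knave.
That has 3 knights.

3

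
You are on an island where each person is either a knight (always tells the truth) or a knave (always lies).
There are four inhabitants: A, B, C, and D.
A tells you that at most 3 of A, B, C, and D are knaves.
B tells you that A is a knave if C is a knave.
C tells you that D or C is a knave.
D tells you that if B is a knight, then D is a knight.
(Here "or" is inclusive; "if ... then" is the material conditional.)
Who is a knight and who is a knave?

A is a knight, so "at most 3 of A, B, C, and D are knaves" must be True — and it is.
B is a knight, so "A is a knave if C is a knave" must be True — and it is.
Since C is a knight, "D or C is a knave" needs to be True, which holds.
Since D is a knave, "if B is a knight, then D is a knight" needs to be false, which holds.

A is a knight, B is a knight, C is a knight, and D is a knave.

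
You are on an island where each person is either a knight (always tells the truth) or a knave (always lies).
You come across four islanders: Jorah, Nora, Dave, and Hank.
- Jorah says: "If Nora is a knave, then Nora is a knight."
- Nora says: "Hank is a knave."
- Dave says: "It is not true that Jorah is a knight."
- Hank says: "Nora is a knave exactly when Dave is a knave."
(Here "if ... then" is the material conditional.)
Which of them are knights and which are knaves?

Jorah is a knight, Nora is a knight, Dave is a knave, and Hank is a knave.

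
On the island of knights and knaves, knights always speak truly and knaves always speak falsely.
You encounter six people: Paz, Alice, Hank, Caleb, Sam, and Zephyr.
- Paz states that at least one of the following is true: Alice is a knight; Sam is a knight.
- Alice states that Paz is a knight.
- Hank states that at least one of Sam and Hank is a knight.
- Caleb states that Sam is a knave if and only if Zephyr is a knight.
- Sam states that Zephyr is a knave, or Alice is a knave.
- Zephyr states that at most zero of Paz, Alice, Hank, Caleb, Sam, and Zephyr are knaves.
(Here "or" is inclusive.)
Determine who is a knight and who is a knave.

Since Paz is a knight, "at least one of the following is true: Alice is a knight; Sam is a knight" needs to be true, which holds.
Alice is a knight, and the claim "Paz is a knight" is indeed true.
As a knight, Hank's statement "at least one of Sam and Hank is a knight" should be true; it is.
Since Caleb is a knight, "Sam is a knave if and only if Zephyr is a knight" needs to be true, which holds.
Since Sam is a knight, "Zephyr is a knave, or Alice is a knave" needs to be true, which holds.
Since Zephyr is a knave, "at most zero of Paz, Alice, Hank, Caleb, Sam, and Zephyr are knaves" needs to be False, which holds.

Paz is a knight, Alice is a knight, Hank is a knight, Caleb is a knight, Sam is a knight, and Zephyr is a knave.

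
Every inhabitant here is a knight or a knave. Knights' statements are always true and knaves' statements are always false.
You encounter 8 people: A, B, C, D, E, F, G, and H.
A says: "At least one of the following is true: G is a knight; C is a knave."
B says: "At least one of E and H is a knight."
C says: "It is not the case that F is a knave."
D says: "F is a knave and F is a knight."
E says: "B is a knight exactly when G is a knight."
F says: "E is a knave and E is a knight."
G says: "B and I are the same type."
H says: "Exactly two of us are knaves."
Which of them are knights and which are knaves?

A is a knight, and the claim "at least one of the following is true: G is a knight; C is a knave" is indeed true.
B is a knight, and the claim "at least one of E and H is a knight" is indeed true.
C is a knave; "it is not the case that F is a knave" is false, as required.
As a knave, D's statement "F is a knave and F is a knight" should be false; it is.
E is a knight; "B is a knight exactly when G is a knight" is true, as required.
F (knave): "E is a knave and E is a knight" — false. ✓
G (knight): "B and I are the same type" — true. ✓
H is a knave; "exactly two of us are knaves" is false, as required.

A is a knight, B is a knight, C is a knave, D is a knave, E is a knight, F is a knave, G is a knight, and H is a knave.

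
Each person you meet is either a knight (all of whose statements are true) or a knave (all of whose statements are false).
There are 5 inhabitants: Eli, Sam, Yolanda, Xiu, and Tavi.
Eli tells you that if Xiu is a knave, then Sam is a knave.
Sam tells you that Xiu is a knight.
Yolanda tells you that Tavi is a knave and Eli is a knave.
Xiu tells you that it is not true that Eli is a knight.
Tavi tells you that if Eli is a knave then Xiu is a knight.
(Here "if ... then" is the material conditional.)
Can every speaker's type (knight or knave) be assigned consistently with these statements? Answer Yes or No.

One consistent assignment: Eli=knight, Sam=knave, Yolanda=knave, Xiu=knave, Tavi=knight.

Yes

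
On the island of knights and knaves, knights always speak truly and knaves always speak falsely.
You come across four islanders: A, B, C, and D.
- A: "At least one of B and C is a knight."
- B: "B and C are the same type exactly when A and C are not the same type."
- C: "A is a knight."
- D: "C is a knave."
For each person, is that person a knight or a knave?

As a knave, A's statement "at least one of B and C is a knight" should be False; it is.
B is a knave, and the claim "B and C are the same type exactly when A and C are not the same type" is indeed False.
As a knave, C's statement "A is a knight" should be False; it is.
Since D is a knight, "C is a knave" needs to be True, which holds.

A is a knave, B is a knave, C is a knave, and D is a knight.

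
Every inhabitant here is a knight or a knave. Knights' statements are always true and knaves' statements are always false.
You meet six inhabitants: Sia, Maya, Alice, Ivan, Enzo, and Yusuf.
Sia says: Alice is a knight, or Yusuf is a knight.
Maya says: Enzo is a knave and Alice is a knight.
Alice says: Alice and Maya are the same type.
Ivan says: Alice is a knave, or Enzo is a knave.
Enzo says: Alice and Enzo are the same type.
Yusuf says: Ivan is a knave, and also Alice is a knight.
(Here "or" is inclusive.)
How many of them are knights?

4

The unique consistent assignment is Sia=knight, Maya=knight, Alice=knight, Ivan=knight, Enzo=knave, Yusuf=knave.
That has 4 knights.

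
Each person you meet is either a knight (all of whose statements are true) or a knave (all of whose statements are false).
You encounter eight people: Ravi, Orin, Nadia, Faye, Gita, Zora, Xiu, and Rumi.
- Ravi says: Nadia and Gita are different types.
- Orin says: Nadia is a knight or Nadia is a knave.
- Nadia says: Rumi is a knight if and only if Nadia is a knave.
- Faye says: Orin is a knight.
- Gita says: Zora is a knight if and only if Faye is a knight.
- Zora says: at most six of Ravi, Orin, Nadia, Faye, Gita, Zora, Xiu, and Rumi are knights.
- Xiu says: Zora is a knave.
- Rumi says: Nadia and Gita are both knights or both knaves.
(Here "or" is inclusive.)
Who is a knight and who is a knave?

Ravi is a knight, Orin is a knight, Nadia is a knave, Faye is a knight, Gita is a knight, Zora is a knight, Xiu is a knave, and Rumi is a knave.

Ravi is a knight, and the claim "Nadia and Gita are different types" is indeed True.
Orin is a knight, and the claim "Nadia is a knight or Nadia is a knave" is indeed True.
As a knave, Nadia's statement "Rumi is a knight if and only if Nadia is a knave" should be false; it is.
Faye is a knight, so "Orin is a knight" must be True — and it is.
Since Gita is a knight, "Zora is a knight if and only if Faye is a knight" needs to be True, which holds.
Zora is a knight, and the claim "at most six of Ravi, Orin, Nadia, Faye, Gita, Zora, Xiu, and Rumi are knights" is indeed True.
As a knave, Xiu's statement "Zora is a knave" should be false; it is.
Rumi is a knave; "Nadia and Gita are both knights or both knaves" is false, as required.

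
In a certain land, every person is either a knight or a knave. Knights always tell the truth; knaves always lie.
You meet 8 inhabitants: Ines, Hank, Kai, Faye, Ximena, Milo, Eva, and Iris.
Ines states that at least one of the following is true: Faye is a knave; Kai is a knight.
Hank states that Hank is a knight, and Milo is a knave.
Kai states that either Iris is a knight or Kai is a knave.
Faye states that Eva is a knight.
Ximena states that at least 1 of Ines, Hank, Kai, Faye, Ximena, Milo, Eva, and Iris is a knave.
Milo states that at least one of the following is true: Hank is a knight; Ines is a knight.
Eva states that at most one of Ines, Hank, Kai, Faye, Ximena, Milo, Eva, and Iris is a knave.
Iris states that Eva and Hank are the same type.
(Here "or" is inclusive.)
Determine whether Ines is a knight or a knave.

Ines is a knight.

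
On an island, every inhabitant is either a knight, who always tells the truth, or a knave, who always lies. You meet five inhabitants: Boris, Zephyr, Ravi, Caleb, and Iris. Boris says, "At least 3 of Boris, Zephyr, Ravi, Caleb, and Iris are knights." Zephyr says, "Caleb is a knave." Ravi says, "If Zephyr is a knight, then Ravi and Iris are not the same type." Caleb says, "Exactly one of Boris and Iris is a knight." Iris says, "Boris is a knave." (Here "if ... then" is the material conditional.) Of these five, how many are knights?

The unique consistent assignment is Boris=knight, Zephyr=knave, Ravi=knight, Caleb=knight, Iris=knave.
That has 3 knights.

3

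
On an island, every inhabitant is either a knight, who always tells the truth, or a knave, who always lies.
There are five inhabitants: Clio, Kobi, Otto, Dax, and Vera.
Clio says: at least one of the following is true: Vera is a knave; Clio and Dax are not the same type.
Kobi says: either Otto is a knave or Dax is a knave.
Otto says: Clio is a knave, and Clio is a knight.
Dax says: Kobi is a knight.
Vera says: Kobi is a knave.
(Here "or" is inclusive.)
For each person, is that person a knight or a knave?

Clio is a knight, Kobi is a knight, Otto is a knave, Dax is a knight, and Vera is a knave.

Clio is a knight, so "at least one of the following is true: Vera is a knave; Clio and Dax are not the same type" must be true — and it is.
Kobi is a knight, and the claim "either Otto is a knave or Dax is a knave" is indeed true.
Since Otto is a knave, "Clio is a knave, and Clio is a knight" needs to be False, which holds.
Dax is a knight, and the claim "Kobi is a knight" is indeed true.
Vera (knave): "Kobi is a knave" — False. ✓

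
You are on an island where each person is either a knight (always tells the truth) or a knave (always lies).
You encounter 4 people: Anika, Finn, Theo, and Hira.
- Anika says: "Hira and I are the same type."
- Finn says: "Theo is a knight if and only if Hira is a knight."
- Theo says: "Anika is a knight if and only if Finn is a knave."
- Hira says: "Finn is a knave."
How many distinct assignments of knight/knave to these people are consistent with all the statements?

1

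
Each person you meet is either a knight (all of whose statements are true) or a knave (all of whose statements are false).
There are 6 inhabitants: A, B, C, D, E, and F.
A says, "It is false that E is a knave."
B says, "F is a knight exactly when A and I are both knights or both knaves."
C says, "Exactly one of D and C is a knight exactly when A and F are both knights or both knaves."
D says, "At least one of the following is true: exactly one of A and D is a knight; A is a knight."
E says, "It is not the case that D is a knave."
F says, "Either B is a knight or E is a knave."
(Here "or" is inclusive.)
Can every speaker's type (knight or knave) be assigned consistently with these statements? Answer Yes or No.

No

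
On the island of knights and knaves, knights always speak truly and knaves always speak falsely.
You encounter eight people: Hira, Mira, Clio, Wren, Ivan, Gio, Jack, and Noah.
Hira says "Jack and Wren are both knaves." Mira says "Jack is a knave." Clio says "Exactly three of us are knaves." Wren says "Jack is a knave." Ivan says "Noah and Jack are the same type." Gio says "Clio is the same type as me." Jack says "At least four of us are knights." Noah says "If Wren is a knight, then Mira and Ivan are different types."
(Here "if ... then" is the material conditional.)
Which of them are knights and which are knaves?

Hira is a knave, Mira is a knave, Clio is a knight, Wren is a knave, Ivan is a knight, Gio is a knight, Jack is a knight, and Noah is a knight.

Hira (knave): "Jack and Wren are both knaves" — false. ✓
Since Mira is a knave, "Jack is a knave" needs to be false, which holds.
Clio (knight): "exactly three of us are knaves" — true. ✓
Wren is a knave, and the claim "Jack is a knave" is indeed false.
As a knight, Ivan's statement "Noah and Jack are the same type" should be true; it is.
Gio is a knight; "Clio is the same type as me" is true, as required.
Jack is a knight, so "at least four of us are knights" must be true — and it is.
Noah is a knight, so "if Wren is a knight, then Mira and Ivan are different types" must be true — and it is.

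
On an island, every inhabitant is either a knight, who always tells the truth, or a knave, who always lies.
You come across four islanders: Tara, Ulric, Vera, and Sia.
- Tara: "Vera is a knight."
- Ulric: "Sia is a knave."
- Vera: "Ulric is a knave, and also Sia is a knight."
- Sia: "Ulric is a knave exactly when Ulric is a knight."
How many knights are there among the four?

1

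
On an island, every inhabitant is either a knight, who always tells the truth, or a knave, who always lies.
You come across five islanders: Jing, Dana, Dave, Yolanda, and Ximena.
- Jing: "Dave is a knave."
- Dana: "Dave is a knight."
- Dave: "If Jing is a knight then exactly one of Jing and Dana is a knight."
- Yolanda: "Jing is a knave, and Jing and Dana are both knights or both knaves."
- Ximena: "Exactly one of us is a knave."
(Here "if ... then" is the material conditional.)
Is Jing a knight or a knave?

Jing is a knave.

Consistent assignments: {Jing=knave, Dana=knight, Dave=knight, Yolanda=knave, Ximena=knave}
In every consistent assignment, Jing is a knave.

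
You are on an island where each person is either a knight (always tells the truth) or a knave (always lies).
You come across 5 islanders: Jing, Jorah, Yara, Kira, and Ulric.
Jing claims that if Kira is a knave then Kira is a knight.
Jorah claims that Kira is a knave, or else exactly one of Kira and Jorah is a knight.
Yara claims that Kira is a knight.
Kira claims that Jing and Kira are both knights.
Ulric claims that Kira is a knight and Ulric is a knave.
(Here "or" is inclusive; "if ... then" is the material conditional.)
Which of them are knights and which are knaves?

Jing is a knave, Jorah is a knight, Yara is a knave, Kira is a knave, and Ulric is a knave.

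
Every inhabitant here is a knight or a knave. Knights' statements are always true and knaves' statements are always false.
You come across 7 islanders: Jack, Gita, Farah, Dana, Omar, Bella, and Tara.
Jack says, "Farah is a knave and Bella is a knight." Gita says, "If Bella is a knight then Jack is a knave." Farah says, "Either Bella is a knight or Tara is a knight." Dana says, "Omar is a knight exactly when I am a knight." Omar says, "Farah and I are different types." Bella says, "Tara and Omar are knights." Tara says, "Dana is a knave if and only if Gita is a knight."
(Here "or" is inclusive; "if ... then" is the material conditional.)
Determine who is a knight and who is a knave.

Knights: Gita, Dana, and Omar. Knaves: Jack, Farah, Bella, and Tara.

Since Jack is a knave, "Farah is a knave and Bella is a knight" needs to be false, which holds.
Gita is a knight, and the claim "if Bella is a knight then Jack is a knave" is indeed True.
Farah is a knave; "either Bella is a knight or Tara is a knight" is false, as required.
Dana is a knight, and the claim "Omar is a knight exactly when I am a knight" is indeed True.
As a knight, Omar's statement "Farah and I are different types" should be True; it is.
Bella is a knave, and the claim "Tara and Omar are knights" is indeed false.
Tara is a knave; "Dana is a knave if and only if Gita is a knight" is false, as required.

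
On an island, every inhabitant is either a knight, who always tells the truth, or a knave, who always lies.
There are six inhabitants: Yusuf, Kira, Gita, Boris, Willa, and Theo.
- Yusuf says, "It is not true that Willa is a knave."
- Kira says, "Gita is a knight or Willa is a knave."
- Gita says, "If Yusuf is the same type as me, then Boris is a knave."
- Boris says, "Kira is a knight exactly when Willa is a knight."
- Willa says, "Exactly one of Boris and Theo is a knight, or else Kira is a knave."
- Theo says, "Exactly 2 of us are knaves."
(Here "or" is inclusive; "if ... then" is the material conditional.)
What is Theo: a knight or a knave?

Theo is a knave.

Consistent assignments: {Yusuf=knave, Kira=knight, Gita=knight, Boris=knave, Willa=knave, Theo=knave}
In every consistent assignment, Theo is a knave.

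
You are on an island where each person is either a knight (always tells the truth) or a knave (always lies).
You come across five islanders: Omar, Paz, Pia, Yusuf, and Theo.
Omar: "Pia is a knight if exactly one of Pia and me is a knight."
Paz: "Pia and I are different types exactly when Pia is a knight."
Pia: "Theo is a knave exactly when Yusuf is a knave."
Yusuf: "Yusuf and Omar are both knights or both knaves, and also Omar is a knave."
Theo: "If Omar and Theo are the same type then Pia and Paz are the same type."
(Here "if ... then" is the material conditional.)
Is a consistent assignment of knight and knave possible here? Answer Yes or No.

No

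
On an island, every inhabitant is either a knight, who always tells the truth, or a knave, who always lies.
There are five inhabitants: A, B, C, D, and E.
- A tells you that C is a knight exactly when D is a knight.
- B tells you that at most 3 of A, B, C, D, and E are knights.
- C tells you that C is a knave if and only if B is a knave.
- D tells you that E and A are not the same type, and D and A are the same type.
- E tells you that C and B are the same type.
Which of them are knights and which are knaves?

Knights: A and B. Knaves: C, D, and E.

As a knight, A's statement "C is a knight exactly when D is a knight" should be true; it is.
B (knight): "at most 3 of A, B, C, D, and E are knights" — true. ✓
C (knave): "C is a knave if and only if B is a knave" — False. ✓
As a knave, D's statement "E and A are not the same type, and D and A are the same type" should be False; it is.
E is a knave, and the claim "C and B are the same type" is indeed False.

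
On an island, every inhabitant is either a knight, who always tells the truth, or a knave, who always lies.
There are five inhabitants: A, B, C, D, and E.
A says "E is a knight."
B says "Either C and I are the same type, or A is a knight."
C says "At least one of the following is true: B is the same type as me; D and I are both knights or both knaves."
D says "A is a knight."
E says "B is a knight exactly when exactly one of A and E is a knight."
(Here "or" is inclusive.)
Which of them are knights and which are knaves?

Since A is a knave, "E is a knight" needs to be False, which holds.
B is a knight, so "either C and I are the same type, or A is a knight" must be True — and it is.
As a knight, C's statement "at least one of the following is true: B is the same type as me; D and I are both knights or both knaves" should be True; it is.
Since D is a knave, "A is a knight" needs to be False, which holds.
E is a knave, so "B is a knight exactly when exactly one of A and E is a knight" must be False — and it is.

Knights: B and C. Knaves: A, D, and E.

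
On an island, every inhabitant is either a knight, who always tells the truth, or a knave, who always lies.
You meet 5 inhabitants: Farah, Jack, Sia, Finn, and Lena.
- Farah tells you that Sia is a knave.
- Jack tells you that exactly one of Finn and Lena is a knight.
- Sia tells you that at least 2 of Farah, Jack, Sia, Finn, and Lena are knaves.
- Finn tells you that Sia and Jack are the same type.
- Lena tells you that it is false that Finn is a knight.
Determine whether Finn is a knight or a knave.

Finn is a knight.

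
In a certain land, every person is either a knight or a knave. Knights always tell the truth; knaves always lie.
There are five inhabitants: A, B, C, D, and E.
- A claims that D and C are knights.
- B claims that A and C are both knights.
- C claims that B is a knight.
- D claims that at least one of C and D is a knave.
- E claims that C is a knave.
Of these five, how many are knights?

The unique consistent assignment is A=knave, B=knave, C=knave, D=knight, E=knight.
That has 2 knights.

2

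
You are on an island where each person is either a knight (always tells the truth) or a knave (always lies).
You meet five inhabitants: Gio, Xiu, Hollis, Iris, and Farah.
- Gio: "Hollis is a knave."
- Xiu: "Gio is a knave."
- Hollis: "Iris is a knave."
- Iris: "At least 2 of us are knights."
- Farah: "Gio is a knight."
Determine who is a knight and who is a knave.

Gio is a knight, Xiu is a knave, Hollis is a knave, Iris is a knight, and Farah is a knight.

Gio (knight): "Hollis is a knave" — True. ✓
As a knave, Xiu's statement "Gio is a knave" should be False; it is.
Hollis is a knave, and the claim "Iris is a knave" is indeed False.
As a knight, Iris's statement "at least 2 of us are knights" should be True; it is.
As a knight, Farah's statement "Gio is a knight" should be True; it is.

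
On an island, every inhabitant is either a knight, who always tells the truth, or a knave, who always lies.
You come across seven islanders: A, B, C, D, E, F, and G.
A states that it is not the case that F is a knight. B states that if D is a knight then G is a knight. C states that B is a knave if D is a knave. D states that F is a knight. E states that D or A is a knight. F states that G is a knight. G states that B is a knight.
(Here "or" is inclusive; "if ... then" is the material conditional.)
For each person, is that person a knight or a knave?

A is a knave; "it is not the case that F is a knight" is False, as required.
B (knight): "if D is a knight then G is a knight" — true. ✓
C is a knight, so "B is a knave if D is a knave" must be true — and it is.
D is a knight, and the claim "F is a knight" is indeed true.
E is a knight, and the claim "D or A is a knight" is indeed true.
F (knight): "G is a knight" — true. ✓
As a knight, G's statement "B is a knight" should be true; it is.

Knights: B, C, D, E, F, and G. Knaves: A.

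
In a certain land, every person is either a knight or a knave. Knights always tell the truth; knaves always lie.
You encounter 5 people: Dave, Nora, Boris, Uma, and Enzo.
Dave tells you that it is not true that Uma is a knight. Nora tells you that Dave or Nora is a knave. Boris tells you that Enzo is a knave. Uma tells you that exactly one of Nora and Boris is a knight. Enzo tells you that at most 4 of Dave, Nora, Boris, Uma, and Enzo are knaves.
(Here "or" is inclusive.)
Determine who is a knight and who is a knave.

Since Dave is a knave, "it is not true that Uma is a knight" needs to be False, which holds.
Nora is a knight; "Dave or Nora is a knave" is true, as required.
Boris is a knave; "Enzo is a knave" is False, as required.
Uma is a knight, so "exactly one of Nora and Boris is a knight" must be true — and it is.
Enzo is a knight; "at most 4 of Dave, Nora, Boris, Uma, and Enzo are knaves" is true, as required.

Knights: Nora, Uma, and Enzo. Knaves: Dave and Boris.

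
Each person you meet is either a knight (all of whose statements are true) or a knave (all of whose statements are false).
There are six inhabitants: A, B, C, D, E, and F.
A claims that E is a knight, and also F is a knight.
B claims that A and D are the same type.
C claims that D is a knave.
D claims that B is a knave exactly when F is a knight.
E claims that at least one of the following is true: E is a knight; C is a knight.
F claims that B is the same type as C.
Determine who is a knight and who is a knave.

A is a knave, B is a knave, C is a knave, D is a knight, E is a knave, and F is a knight.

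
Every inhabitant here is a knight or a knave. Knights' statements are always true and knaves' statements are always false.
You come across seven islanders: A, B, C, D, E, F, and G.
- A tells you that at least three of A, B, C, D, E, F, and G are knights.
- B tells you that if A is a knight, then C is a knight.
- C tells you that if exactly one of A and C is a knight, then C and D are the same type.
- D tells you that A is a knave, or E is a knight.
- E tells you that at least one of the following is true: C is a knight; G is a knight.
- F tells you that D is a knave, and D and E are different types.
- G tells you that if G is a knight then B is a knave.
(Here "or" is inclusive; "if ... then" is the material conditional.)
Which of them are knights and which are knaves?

A is a knight, B is a knave, C is a knave, D is a knight, E is a knight, F is a knave, and G is a knight.

A is a knight, and the claim "at least three of A, B, C, D, E, F, and G are knights" is indeed true.
B is a knave, and the claim "if A is a knight, then C is a knight" is indeed false.
C is a knave, and the claim "if exactly one of A and C is a knight, then C and D are the same type" is indeed false.
D is a knight, so "A is a knave, or E is a knight" must be true — and it is.
E (knight): "at least one of the following is true: C is a knight; G is a knight" — true. ✓
As a knave, F's statement "D is a knave, and D and E are different types" should be false; it is.
G is a knight; "if G is a knight then B is a knave" is true, as required.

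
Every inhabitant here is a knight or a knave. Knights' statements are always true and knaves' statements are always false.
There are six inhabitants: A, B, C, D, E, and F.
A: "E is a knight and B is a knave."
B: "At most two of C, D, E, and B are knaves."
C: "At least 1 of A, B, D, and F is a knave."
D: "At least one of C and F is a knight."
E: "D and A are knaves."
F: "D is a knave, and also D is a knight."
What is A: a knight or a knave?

A is a knave.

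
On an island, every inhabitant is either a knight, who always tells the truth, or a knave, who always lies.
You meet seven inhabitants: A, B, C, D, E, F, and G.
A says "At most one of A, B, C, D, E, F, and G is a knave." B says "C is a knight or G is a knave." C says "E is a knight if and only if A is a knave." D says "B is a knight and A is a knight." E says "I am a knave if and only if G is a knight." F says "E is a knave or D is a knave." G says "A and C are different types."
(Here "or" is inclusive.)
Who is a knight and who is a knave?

Since A is a knave, "at most one of A, B, C, D, E, F, and G is a knave" needs to be False, which holds.
B is a knight; "C is a knight or G is a knave" is true, as required.
C is a knave; "E is a knight if and only if A is a knave" is False, as required.
As a knave, D's statement "B is a knight and A is a knight" should be False; it is.
As a knave, E's statement "I am a knave if and only if G is a knight" should be False; it is.
As a knight, F's statement "E is a knave or D is a knave" should be true; it is.
G is a knave, and the claim "A and C are different types" is indeed False.

A is a knave, B is a knight, C is a knave, D is a knave, E is a knave, F is a knight, and G is a knave.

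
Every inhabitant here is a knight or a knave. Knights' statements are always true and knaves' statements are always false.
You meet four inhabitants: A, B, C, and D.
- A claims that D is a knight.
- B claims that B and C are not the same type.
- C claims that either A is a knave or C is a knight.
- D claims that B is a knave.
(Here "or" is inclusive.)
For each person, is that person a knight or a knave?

Knights: A and D. Knaves: B and C.

A is a knight, so "D is a knight" must be true — and it is.
B (knave): "B and C are not the same type" — false. ✓
C is a knave; "either A is a knave or C is a knight" is false, as required.
D is a knight, so "B is a knave" must be true — and it is.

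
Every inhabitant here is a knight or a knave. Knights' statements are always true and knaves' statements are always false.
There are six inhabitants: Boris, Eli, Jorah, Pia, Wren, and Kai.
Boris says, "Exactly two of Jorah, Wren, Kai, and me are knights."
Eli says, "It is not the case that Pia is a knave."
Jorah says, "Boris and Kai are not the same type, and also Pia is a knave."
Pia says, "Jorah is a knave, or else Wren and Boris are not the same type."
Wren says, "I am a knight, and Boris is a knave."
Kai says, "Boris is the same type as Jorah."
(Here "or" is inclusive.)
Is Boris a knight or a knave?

Boris is a knave.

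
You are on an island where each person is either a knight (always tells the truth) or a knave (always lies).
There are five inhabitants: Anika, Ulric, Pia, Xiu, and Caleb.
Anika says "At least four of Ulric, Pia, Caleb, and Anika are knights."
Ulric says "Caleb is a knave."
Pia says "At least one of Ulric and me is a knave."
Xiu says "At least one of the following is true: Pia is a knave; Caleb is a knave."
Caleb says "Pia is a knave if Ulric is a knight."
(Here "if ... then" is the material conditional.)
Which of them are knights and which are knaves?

Anika is a knave, Ulric is a knave, Pia is a knight, Xiu is a knave, and Caleb is a knight.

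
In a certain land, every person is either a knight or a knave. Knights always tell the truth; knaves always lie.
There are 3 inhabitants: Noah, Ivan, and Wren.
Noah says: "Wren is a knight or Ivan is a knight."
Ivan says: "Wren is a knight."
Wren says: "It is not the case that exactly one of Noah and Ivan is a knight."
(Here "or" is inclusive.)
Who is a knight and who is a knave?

Knights: Noah, Ivan, and Wren. Knaves: none.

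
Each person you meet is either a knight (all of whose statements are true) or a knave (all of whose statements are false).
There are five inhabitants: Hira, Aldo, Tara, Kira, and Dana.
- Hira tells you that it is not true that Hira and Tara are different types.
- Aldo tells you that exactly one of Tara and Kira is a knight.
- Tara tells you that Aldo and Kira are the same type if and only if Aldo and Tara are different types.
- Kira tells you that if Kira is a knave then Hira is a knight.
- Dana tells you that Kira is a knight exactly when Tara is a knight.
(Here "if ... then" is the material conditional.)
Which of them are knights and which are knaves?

Hira is a knave, Aldo is a knight, Tara is a knight, Kira is a knave, and Dana is a knave.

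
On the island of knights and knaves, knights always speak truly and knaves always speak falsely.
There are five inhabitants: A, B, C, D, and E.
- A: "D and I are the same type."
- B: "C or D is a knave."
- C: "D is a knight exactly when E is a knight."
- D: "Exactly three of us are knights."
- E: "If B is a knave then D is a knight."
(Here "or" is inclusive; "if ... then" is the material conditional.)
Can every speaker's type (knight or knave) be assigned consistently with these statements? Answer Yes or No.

Yes

One consistent assignment: A=knave, B=knave, C=knight, D=knight, E=knight.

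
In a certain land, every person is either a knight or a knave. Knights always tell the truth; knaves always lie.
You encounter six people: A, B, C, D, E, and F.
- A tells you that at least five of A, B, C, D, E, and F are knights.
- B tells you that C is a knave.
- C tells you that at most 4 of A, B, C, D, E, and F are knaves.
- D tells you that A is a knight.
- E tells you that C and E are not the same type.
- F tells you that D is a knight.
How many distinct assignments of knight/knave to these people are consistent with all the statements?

1

Consistent assignments:
  A=knave, B=knight, C=knave, D=knave, E=knave, F=knave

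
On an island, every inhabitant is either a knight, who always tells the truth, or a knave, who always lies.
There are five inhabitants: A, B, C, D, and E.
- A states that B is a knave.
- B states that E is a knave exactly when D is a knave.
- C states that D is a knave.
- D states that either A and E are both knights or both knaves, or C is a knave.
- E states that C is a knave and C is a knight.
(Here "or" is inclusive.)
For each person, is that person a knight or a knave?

Knights: A and D. Knaves: B, C, and E.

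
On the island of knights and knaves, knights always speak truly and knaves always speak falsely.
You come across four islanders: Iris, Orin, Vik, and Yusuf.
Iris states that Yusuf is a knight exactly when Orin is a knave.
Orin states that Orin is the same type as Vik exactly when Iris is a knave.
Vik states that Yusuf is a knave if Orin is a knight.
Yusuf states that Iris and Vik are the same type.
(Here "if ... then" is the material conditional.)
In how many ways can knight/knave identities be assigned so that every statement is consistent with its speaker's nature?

1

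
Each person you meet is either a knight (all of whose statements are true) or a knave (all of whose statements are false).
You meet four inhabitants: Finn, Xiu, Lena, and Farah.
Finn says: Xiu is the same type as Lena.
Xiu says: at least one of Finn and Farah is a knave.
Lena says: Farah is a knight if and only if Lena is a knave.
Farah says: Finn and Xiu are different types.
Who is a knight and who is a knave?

As a knight, Finn's statement "Xiu is the same type as Lena" should be true; it is.
Xiu (knight): "at least one of Finn and Farah is a knave" — true. ✓
Lena is a knight, so "Farah is a knight if and only if Lena is a knave" must be true — and it is.
Farah is a knave, so "Finn and Xiu are different types" must be False — and it is.

Finn is a knight, Xiu is a knight, Lena is a knight, and Farah is a knave.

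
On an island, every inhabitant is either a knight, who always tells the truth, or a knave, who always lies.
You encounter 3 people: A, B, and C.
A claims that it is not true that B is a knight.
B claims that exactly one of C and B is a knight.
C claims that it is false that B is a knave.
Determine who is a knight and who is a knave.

A is a knight, B is a knave, and C is a knave.

Suppose A is a knave. Then A's statement "it is not true that B is a knight" would have to be false. Checking the 4 ways to assign the others, none is consistent with every speaker.
(For instance, with B=knave, C=knave, A's claim "it is not true that B is a knight" comes out true where it would need to be false.)
So A must be a knight, making "it is not true that B is a knight" true. Taking A=knight, B=knave, C=knave, each remaining statement checks out:
  B (knave): "exactly one of C and B is a knight" — false. ✓
  C (knave): "it is false that B is a knave" — false. ✓
This is the unique consistent assignment.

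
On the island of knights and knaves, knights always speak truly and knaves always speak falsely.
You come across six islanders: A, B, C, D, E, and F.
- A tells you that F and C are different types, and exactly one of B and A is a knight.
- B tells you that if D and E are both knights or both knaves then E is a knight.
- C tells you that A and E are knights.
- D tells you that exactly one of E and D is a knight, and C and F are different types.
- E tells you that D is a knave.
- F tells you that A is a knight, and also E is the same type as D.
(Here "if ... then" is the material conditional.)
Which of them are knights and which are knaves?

A (knave): "F and C are different types, and exactly one of B and A is a knight" — False. ✓
Since B is a knight, "if D and E are both knights or both knaves then E is a knight" needs to be True, which holds.
C is a knave, and the claim "A and E are knights" is indeed False.
As a knave, D's statement "exactly one of E and D is a knight, and C and F are different types" should be False; it is.
E is a knight, so "D is a knave" must be True — and it is.
F is a knave, so "A is a knight, and also E is the same type as D" must be False — and it is.

Knights: B and E. Knaves: A, C, D, and F.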